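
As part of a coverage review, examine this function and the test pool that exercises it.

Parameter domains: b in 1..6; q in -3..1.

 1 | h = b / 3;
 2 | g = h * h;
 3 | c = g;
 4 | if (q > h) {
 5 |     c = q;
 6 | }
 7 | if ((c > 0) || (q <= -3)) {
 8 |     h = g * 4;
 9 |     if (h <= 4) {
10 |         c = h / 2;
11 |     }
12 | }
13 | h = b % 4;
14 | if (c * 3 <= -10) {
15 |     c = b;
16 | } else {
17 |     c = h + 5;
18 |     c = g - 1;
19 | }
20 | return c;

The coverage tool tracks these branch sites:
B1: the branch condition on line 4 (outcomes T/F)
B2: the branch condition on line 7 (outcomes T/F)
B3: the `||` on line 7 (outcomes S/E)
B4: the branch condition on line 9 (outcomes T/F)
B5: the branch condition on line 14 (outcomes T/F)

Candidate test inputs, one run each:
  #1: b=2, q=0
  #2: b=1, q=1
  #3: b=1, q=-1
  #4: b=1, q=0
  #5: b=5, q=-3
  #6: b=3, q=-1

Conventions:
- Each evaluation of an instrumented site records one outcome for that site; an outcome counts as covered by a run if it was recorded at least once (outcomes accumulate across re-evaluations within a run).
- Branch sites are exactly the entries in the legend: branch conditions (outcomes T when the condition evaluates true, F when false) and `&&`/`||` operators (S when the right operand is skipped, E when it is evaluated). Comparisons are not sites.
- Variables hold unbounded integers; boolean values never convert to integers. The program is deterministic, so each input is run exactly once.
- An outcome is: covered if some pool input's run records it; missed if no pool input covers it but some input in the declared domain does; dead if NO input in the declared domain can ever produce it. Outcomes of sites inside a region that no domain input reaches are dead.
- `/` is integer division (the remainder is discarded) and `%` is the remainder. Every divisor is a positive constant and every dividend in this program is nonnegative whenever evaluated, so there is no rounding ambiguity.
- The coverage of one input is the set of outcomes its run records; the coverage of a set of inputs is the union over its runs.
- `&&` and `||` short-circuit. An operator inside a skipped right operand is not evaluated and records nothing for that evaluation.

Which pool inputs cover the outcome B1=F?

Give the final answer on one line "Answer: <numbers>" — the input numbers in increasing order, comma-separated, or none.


input #1 (b=2, q=0): hits B1=F
input #2 (b=1, q=1): never hits B1=F
input #3 (b=1, q=-1): hits B1=F
input #4 (b=1, q=0): hits B1=F
input #5 (b=5, q=-3): hits B1=F
input #6 (b=3, q=-1): hits B1=F
Answer: 1, 3, 4, 5, 6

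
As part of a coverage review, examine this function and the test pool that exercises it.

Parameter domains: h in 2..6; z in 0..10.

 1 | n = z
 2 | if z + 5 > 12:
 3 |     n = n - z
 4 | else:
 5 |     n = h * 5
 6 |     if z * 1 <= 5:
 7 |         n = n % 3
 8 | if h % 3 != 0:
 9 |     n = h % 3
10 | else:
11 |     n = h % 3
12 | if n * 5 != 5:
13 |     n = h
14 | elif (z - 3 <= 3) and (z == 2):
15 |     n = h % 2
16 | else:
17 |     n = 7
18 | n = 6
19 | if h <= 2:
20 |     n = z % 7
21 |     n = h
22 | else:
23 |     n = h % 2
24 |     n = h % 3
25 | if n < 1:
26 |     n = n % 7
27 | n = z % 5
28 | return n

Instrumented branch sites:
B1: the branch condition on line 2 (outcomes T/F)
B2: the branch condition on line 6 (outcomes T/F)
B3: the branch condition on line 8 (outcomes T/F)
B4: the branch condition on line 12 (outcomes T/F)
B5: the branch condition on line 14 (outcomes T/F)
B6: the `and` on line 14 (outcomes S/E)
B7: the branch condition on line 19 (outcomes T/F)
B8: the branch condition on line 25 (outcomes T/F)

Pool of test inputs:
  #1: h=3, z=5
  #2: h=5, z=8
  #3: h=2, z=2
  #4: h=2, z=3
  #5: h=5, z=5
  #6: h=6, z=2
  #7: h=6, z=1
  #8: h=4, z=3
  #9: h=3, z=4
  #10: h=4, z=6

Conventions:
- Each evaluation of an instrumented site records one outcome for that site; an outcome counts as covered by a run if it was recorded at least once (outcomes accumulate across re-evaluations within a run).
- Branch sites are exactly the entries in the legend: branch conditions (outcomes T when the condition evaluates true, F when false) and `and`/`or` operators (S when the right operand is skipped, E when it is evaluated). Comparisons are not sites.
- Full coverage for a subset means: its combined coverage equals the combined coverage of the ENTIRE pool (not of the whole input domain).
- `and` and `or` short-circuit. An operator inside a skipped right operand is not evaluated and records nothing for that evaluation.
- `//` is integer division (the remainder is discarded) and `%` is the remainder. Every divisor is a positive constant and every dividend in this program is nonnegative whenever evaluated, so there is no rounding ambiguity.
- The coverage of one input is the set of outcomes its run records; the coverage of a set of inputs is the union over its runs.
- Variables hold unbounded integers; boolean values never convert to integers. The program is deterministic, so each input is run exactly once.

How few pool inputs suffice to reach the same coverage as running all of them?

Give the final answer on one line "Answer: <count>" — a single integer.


input #1 (h=3, z=5): covers B1=F, B2=T, B3=F, B4=T, B7=F, B8=T
input #2 (h=5, z=8): covers B1=T, B3=T, B4=T, B7=F, B8=F
input #3 (h=2, z=2): covers B1=F, B2=T, B3=T, B4=T, B7=T, B8=F
input #4 (h=2, z=3): covers B1=F, B2=T, B3=T, B4=T, B7=T, B8=F
input #5 (h=5, z=5): covers B1=F, B2=T, B3=T, B4=T, B7=F, B8=F
input #6 (h=6, z=2): covers B1=F, B2=T, B3=F, B4=T, B7=F, B8=T
input #7 (h=6, z=1): covers B1=F, B2=T, B3=F, B4=T, B7=F, B8=T
input #8 (h=4, z=3): covers B1=F, B2=T, B3=T, B4=F, B5=F, B6=E, B7=F, B8=F
input #9 (h=3, z=4): covers B1=F, B2=T, B3=F, B4=T, B7=F, B8=T
input #10 (h=4, z=6): covers B1=F, B2=F, B3=T, B4=F, B5=F, B6=E, B7=F, B8=F
pool-wide coverage (14 outcomes): B1=T, B1=F, B2=T, B2=F, B3=T, B3=F, B4=T, B4=F, B5=F, B6=E, B7=T, B7=F, B8=T, B8=F
size 1 is not enough: best union over all size-1 subsets is 8/14
size 2 is not enough: best union over all size-2 subsets is 12/14
size 3 is not enough: best union over all size-3 subsets is 13/14
the canonical winner is {1, 2, 3, 10}: size 4, full 14-outcome coverage, earliest index list among size-4 covers
Answer: 4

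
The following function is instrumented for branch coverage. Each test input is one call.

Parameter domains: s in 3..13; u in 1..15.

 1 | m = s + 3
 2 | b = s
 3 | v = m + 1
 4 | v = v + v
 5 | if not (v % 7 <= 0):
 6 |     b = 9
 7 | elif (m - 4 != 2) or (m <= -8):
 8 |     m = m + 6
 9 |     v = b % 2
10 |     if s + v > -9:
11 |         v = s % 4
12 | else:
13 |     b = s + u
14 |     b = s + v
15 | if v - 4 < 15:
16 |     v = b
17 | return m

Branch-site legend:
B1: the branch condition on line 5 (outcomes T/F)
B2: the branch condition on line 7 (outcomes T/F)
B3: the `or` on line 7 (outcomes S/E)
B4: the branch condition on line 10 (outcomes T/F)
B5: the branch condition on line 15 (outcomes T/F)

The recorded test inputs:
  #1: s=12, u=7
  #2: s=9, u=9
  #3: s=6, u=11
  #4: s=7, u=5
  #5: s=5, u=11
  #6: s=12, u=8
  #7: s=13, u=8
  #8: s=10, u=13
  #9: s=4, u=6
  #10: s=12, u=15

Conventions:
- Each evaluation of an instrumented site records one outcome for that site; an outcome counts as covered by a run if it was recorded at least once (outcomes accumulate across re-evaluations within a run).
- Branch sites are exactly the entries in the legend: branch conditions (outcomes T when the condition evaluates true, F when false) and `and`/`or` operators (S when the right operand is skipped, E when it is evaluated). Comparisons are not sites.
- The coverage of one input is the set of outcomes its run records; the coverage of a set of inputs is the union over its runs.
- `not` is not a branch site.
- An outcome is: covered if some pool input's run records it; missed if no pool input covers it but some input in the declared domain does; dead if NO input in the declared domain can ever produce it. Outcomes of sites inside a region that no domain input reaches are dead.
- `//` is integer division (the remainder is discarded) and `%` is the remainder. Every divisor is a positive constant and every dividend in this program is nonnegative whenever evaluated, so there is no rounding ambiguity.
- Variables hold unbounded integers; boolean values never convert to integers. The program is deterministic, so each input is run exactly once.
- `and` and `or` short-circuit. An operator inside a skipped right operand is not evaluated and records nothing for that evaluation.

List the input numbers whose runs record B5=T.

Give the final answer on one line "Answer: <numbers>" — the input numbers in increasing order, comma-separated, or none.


input #1 (s=12, u=7): does not produce B5=T
input #2 (s=9, u=9): does not produce B5=T
input #3 (s=6, u=11): does not produce B5=T
input #4 (s=7, u=5): does not produce B5=T
input #5 (s=5, u=11): produces B5=T
input #6 (s=12, u=8): does not produce B5=T
input #7 (s=13, u=8): does not produce B5=T
input #8 (s=10, u=13): produces B5=T
input #9 (s=4, u=6): produces B5=T
input #10 (s=12, u=15): does not produce B5=T
Answer: 5, 8, 9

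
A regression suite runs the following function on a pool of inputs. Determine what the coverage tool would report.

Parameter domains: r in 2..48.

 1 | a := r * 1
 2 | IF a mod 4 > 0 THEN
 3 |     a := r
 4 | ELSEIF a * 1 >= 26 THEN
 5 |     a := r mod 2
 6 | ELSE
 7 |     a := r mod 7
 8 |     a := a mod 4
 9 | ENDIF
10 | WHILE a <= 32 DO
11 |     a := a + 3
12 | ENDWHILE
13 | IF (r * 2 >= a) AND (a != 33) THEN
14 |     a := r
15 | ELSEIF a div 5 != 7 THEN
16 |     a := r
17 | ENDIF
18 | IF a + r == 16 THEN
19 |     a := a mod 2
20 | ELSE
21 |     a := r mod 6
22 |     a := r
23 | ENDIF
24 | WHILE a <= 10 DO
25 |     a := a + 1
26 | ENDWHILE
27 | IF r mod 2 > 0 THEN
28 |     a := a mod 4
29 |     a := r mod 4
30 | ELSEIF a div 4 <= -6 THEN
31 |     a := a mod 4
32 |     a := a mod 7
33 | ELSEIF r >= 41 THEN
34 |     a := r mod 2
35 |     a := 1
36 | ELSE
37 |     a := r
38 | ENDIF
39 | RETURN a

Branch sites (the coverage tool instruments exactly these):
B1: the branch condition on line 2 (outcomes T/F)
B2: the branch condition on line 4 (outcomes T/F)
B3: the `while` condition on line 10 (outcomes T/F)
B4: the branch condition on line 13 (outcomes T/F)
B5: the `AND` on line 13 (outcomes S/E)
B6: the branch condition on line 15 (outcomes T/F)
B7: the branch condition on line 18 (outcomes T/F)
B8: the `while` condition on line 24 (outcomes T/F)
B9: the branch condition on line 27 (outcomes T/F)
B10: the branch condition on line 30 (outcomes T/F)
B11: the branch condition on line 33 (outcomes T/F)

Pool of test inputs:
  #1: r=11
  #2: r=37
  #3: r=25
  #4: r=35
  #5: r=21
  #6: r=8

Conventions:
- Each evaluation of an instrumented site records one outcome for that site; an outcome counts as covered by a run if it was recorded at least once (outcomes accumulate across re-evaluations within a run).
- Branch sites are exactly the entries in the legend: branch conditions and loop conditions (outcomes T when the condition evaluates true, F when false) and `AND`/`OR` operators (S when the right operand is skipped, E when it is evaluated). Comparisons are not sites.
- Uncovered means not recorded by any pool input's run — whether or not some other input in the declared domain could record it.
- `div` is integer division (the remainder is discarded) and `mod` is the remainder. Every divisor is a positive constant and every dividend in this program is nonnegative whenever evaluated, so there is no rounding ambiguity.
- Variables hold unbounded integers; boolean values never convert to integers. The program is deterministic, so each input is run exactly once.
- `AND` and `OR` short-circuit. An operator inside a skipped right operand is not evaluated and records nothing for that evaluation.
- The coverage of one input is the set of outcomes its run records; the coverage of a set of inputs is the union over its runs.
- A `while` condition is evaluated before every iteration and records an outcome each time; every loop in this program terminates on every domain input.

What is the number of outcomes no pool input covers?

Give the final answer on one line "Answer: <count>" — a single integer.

input #1, r=11: events B1->T, B3->T, B3->T, B3->T, B3->T, B3->T, B3->T, B3->T, B3->T, B3->F, B5->S, B4->F, B6->F, B7->F, ...; outcomes B1=T, B3=T, B3=F, B4=F, B5=S, B6=F, B7=F, B8=F, B9=T
input #2, r=37: events B1->T, B3->F, B5->E, B4->T, B7->F, B8->F, B9->T; outcomes B1=T, B3=F, B4=T, B5=E, B7=F, B8=F, B9=T
input #3, r=25: events B1->T, B3->T, B3->T, B3->T, B3->F, B5->E, B4->T, B7->F, B8->F, B9->T; outcomes B1=T, B3=T, B3=F, B4=T, B5=E, B7=F, B8=F, B9=T
input #4, r=35: events B1->T, B3->F, B5->E, B4->T, B7->F, B8->F, B9->T; outcomes B1=T, B3=F, B4=T, B5=E, B7=F, B8=F, B9=T
input #5, r=21: events B1->T, B3->T, B3->T, B3->T, B3->T, B3->F, B5->E, B4->F, B6->T, B7->F, B8->F, B9->T; outcomes B1=T, B3=T, B3=F, B4=F, B5=E, B6=T, B7=F, B8=F, B9=T
input #6, r=8: events B1->F, B2->F, B3->T, B3->T, B3->T, B3->T, B3->T, B3->T, B3->T, B3->T, B3->T, B3->T, B3->T, B3->F, ...; outcomes B1=F, B2=F, B3=T, B3=F, B4=F, B5=S, B6=T, B7=T, B8=T, B8=F, B9=F, B10=F, B11=F
union over the pool: B1=T, B1=F, B2=F, B3=T, B3=F, B4=T, B4=F, B5=S, B5=E, B6=T, B6=F, B7=T, B7=F, B8=T, B8=F, B9=T, B9=F, B10=F, B11=F
uncovered (3 of 22): B2=T, B10=T, B11=T

Answer: 3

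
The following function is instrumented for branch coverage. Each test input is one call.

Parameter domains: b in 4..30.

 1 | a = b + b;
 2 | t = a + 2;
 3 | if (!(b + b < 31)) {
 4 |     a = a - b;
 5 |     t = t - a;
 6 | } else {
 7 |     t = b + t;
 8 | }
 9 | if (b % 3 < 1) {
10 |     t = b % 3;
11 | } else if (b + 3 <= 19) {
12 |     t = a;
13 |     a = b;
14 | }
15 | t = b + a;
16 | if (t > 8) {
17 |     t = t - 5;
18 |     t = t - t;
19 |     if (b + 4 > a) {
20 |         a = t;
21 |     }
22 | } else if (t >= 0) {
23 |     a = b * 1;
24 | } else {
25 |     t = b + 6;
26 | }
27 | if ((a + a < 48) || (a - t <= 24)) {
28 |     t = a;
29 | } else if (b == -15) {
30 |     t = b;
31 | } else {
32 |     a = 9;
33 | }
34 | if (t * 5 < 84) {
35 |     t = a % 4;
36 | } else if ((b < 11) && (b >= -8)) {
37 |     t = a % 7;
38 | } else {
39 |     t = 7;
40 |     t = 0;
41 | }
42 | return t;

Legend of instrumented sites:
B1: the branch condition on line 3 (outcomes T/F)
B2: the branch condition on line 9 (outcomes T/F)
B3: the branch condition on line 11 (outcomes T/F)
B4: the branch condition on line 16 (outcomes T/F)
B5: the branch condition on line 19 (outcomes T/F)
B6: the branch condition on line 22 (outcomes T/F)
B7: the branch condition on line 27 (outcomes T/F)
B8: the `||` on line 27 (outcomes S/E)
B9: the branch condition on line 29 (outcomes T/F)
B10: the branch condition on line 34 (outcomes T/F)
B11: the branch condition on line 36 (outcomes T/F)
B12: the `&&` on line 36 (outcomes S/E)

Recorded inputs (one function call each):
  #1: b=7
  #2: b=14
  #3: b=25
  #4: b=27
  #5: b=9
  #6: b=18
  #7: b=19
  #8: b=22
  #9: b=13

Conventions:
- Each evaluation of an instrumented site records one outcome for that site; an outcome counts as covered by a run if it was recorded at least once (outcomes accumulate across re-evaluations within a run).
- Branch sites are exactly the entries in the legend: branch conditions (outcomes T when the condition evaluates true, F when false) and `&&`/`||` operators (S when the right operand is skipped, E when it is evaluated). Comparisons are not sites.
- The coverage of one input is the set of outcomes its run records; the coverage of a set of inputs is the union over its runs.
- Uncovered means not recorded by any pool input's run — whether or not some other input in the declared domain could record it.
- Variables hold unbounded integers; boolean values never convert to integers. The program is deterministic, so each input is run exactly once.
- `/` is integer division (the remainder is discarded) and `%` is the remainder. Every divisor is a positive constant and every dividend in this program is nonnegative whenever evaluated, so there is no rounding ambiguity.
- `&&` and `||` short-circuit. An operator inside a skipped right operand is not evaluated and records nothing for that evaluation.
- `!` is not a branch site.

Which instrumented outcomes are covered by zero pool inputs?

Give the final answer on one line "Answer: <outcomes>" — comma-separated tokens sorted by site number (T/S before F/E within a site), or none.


test 1 (b=7) fires B1->F, B2->F, B3->T, B4->T, B5->T, B8->S, B7->T, B10->T; hits B1=F, B2=F, B3=T, B4=T, B5=T, B7=T, B8=S, B10=T
test 2 (b=14) fires B1->F, B2->F, B3->T, B4->T, B5->T, B8->S, B7->T, B10->T; hits B1=F, B2=F, B3=T, B4=T, B5=T, B7=T, B8=S, B10=T
test 3 (b=25) fires B1->T, B2->F, B3->F, B4->T, B5->T, B8->S, B7->T, B10->T; hits B1=T, B2=F, B3=F, B4=T, B5=T, B7=T, B8=S, B10=T
test 4 (b=27) fires B1->T, B2->T, B4->T, B5->T, B8->S, B7->T, B10->T; hits B1=T, B2=T, B4=T, B5=T, B7=T, B8=S, B10=T
test 5 (b=9) fires B1->F, B2->T, B4->T, B5->F, B8->S, B7->T, B10->F, B12->E, B11->T; hits B1=F, B2=T, B4=T, B5=F, B7=T, B8=S, B10=F, B11=T, B12=E
test 6 (b=18) fires B1->T, B2->T, B4->T, B5->T, B8->S, B7->T, B10->T; hits B1=T, B2=T, B4=T, B5=T, B7=T, B8=S, B10=T
test 7 (b=19) fires B1->T, B2->F, B3->F, B4->T, B5->T, B8->S, B7->T, B10->T; hits B1=T, B2=F, B3=F, B4=T, B5=T, B7=T, B8=S, B10=T
test 8 (b=22) fires B1->T, B2->F, B3->F, B4->T, B5->T, B8->S, B7->T, B10->T; hits B1=T, B2=F, B3=F, B4=T, B5=T, B7=T, B8=S, B10=T
test 9 (b=13) fires B1->F, B2->F, B3->T, B4->T, B5->T, B8->S, B7->T, B10->T; hits B1=F, B2=F, B3=T, B4=T, B5=T, B7=T, B8=S, B10=T
union over the pool: B1=T, B1=F, B2=T, B2=F, B3=T, B3=F, B4=T, B5=T, B5=F, B7=T, B8=S, B10=T, B10=F, B11=T, B12=E
uncovered (9 of 24): B4=F, B6=T, B6=F, B7=F, B8=E, B9=T, B9=F, B11=F, B12=S
Answer: B4=F, B6=T, B6=F, B7=F, B8=E, B9=T, B9=F, B11=F, B12=S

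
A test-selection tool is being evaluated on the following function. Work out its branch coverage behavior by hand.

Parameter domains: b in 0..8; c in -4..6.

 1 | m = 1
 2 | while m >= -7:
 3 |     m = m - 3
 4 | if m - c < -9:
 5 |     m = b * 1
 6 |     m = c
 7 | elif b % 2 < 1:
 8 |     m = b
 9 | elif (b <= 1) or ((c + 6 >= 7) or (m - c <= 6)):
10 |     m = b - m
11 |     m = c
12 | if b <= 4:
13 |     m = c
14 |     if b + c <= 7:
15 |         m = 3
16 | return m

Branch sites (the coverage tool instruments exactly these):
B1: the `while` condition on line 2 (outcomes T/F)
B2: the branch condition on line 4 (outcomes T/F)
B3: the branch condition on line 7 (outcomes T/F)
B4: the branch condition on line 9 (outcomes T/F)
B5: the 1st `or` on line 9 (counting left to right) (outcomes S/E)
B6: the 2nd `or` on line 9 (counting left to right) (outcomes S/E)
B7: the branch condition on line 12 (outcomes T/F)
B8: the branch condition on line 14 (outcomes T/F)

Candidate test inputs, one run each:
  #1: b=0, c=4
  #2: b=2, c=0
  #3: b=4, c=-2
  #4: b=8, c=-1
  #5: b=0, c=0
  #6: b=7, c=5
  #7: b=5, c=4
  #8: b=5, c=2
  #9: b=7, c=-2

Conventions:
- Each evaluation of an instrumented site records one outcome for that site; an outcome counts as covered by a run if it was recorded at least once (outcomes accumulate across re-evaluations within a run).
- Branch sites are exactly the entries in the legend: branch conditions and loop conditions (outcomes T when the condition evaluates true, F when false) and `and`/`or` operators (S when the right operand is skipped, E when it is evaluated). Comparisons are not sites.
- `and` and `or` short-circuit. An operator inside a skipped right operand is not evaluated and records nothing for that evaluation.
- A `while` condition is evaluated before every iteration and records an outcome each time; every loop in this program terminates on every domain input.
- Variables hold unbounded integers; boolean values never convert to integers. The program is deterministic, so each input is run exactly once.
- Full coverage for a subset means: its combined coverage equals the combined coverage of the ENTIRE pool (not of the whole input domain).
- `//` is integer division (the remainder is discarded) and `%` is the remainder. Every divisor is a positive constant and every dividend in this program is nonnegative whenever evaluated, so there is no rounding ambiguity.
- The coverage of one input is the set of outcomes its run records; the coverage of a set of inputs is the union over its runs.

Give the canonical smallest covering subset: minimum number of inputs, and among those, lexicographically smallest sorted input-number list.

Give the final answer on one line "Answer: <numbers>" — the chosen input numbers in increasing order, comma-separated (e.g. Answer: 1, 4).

#1 (b=0, c=4) -> B1->T, B1->T, B1->T, B1->F, B2->T, B7->T, B8->T; covered: B1=T, B1=F, B2=T, B7=T, B8=T
#2 (b=2, c=0) -> B1->T, B1->T, B1->T, B1->F, B2->F, B3->T, B7->T, B8->T; covered: B1=T, B1=F, B2=F, B3=T, B7=T, B8=T
#3 (b=4, c=-2) -> B1->T, B1->T, B1->T, B1->F, B2->F, B3->T, B7->T, B8->T; covered: B1=T, B1=F, B2=F, B3=T, B7=T, B8=T
#4 (b=8, c=-1) -> B1->T, B1->T, B1->T, B1->F, B2->F, B3->T, B7->F; covered: B1=T, B1=F, B2=F, B3=T, B7=F
#5 (b=0, c=0) -> B1->T, B1->T, B1->T, B1->F, B2->F, B3->T, B7->T, B8->T; covered: B1=T, B1=F, B2=F, B3=T, B7=T, B8=T
#6 (b=7, c=5) -> B1->T, B1->T, B1->T, B1->F, B2->T, B7->F; covered: B1=T, B1=F, B2=T, B7=F
#7 (b=5, c=4) -> B1->T, B1->T, B1->T, B1->F, B2->T, B7->F; covered: B1=T, B1=F, B2=T, B7=F
#8 (b=5, c=2) -> B1->T, B1->T, B1->T, B1->F, B2->T, B7->F; covered: B1=T, B1=F, B2=T, B7=F
#9 (b=7, c=-2) -> B1->T, B1->T, B1->T, B1->F, B2->F, B3->F, B5->E, B6->E, B4->T, B7->F; covered: B1=T, B1=F, B2=F, B3=F, B4=T, B5=E, B6=E, B7=F
union over all inputs: B1=T, B1=F, B2=T, B2=F, B3=T, B3=F, B4=T, B5=E, B6=E, B7=T, B7=F, B8=T (12 outcomes)
size 1 is not enough: best union over all size-1 subsets is 8/12
size 2 is not enough: best union over all size-2 subsets is 11/12
the canonical winner is {1, 2, 9}: size 3, full 12-outcome coverage, earliest index list among size-3 covers

Answer: 1, 2, 9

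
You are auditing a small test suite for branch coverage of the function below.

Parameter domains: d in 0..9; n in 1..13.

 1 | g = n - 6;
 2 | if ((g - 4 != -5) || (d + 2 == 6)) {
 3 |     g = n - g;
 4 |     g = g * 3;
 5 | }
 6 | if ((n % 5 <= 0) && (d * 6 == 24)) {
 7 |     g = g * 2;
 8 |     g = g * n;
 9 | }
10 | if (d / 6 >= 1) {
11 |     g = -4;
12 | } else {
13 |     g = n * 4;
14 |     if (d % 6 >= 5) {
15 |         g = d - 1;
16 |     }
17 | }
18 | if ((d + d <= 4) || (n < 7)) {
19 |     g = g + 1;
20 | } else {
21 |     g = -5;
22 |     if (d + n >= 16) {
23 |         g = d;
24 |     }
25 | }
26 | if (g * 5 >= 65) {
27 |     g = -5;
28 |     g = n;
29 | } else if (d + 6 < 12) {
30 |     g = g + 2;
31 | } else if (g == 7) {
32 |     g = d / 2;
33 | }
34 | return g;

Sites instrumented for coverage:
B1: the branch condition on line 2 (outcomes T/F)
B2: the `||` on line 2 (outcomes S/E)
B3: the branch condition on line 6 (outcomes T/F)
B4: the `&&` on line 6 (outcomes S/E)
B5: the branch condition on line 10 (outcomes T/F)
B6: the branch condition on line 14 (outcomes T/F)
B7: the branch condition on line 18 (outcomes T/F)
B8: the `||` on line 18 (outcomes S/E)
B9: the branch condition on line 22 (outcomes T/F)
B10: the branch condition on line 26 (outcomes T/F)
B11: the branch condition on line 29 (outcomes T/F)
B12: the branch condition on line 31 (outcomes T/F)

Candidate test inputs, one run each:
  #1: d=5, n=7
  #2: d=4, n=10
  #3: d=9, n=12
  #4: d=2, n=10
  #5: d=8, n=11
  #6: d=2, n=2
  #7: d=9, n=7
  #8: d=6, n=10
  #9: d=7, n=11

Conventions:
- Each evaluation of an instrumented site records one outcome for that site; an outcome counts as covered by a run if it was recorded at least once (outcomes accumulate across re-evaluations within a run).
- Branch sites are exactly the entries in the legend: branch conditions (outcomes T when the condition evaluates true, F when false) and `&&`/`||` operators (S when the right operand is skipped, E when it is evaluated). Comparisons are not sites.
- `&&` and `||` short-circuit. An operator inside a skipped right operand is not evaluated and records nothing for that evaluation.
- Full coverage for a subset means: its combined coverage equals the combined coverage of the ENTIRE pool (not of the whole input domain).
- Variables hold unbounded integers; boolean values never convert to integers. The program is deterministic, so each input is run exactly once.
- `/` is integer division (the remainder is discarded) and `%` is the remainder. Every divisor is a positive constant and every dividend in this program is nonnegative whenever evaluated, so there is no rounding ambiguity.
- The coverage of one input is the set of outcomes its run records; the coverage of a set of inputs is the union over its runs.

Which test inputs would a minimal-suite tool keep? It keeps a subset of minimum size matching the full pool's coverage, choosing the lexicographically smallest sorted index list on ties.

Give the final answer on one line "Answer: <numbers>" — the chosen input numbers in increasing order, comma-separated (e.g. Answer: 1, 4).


test 1 (d=5, n=7) hits B1=T, B2=S, B3=F, B4=S, B5=F, B6=T, B7=F, B8=E, B9=F, B10=F, B11=T
test 2 (d=4, n=10) hits B1=T, B2=S, B3=T, B4=E, B5=F, B6=F, B7=F, B8=E, B9=F, B10=F, B11=T
test 3 (d=9, n=12) hits B1=T, B2=S, B3=F, B4=S, B5=T, B7=F, B8=E, B9=T, B10=F, B11=F, B12=F
test 4 (d=2, n=10) hits B1=T, B2=S, B3=F, B4=E, B5=F, B6=F, B7=T, B8=S, B10=T
test 5 (d=8, n=11) hits B1=T, B2=S, B3=F, B4=S, B5=T, B7=F, B8=E, B9=T, B10=F, B11=F, B12=F
test 6 (d=2, n=2) hits B1=T, B2=S, B3=F, B4=S, B5=F, B6=F, B7=T, B8=S, B10=F, B11=T
test 7 (d=9, n=7) hits B1=T, B2=S, B3=F, B4=S, B5=T, B7=F, B8=E, B9=T, B10=F, B11=F, B12=F
test 8 (d=6, n=10) hits B1=T, B2=S, B3=F, B4=E, B5=T, B7=F, B8=E, B9=T, B10=F, B11=F, B12=F
test 9 (d=7, n=11) hits B1=T, B2=S, B3=F, B4=S, B5=T, B7=F, B8=E, B9=T, B10=F, B11=F, B12=T
the full pool covers 22 outcomes: B1=T, B2=S, B3=T, B3=F, B4=S, B4=E, B5=T, B5=F, B6=T, B6=F, B7=T, B7=F, B8=S, B8=E, B9=T, B9=F, B10=T, B10=F, B11=T, B11=F, B12=T, B12=F
checked all size-1 subsets: none covers 22 outcomes (max 11/22)
checked all size-2 subsets: none covers 22 outcomes (max 17/22)
checked all size-3 subsets: none covers 22 outcomes (max 20/22)
checked all size-4 subsets: none covers 22 outcomes (max 21/22)
at size 5, {1, 2, 3, 4, 9} reaches all 22 outcomes; every lexicographically earlier size-5 subset fails
Answer: 1, 2, 3, 4, 9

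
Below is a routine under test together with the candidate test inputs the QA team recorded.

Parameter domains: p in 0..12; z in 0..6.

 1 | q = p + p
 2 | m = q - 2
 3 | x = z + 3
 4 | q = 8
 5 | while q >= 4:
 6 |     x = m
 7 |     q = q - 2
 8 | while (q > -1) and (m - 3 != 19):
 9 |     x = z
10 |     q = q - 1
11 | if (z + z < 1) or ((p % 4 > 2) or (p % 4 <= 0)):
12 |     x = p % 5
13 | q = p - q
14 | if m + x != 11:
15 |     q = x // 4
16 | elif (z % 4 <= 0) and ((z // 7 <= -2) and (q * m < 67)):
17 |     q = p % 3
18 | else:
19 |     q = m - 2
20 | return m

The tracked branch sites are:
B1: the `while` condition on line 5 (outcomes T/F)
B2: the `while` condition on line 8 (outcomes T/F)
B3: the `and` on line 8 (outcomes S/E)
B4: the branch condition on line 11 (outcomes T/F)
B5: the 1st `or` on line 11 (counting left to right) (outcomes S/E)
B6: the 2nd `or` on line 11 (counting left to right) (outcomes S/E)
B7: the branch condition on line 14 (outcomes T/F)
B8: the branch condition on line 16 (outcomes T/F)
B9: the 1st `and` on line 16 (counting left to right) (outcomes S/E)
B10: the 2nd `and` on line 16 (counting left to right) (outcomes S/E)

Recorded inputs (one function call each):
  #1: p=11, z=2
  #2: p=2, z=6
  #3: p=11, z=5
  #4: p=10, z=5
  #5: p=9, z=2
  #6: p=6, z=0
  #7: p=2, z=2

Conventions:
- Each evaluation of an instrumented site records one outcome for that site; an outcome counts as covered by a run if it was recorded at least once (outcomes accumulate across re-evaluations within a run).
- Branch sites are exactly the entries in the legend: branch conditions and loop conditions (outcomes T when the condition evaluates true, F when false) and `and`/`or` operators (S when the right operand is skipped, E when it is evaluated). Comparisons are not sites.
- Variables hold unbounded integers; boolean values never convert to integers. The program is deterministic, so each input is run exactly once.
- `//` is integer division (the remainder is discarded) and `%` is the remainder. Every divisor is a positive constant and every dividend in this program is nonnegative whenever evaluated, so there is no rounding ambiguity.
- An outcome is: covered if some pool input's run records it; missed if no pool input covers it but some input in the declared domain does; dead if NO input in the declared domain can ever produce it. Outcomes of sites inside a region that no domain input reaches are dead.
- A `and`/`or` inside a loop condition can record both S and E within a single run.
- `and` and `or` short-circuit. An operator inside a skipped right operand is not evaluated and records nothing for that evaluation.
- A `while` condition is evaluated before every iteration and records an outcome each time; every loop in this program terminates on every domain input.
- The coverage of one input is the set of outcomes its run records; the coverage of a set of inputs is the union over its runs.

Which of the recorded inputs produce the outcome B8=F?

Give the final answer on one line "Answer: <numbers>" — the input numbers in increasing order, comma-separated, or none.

input #1 (p=11, z=2): never hits B8=F
input #2 (p=2, z=6): never hits B8=F
input #3 (p=11, z=5): never hits B8=F
input #4 (p=10, z=5): never hits B8=F
input #5 (p=9, z=2): never hits B8=F
input #6 (p=6, z=0): hits B8=F
input #7 (p=2, z=2): never hits B8=F

Answer: 6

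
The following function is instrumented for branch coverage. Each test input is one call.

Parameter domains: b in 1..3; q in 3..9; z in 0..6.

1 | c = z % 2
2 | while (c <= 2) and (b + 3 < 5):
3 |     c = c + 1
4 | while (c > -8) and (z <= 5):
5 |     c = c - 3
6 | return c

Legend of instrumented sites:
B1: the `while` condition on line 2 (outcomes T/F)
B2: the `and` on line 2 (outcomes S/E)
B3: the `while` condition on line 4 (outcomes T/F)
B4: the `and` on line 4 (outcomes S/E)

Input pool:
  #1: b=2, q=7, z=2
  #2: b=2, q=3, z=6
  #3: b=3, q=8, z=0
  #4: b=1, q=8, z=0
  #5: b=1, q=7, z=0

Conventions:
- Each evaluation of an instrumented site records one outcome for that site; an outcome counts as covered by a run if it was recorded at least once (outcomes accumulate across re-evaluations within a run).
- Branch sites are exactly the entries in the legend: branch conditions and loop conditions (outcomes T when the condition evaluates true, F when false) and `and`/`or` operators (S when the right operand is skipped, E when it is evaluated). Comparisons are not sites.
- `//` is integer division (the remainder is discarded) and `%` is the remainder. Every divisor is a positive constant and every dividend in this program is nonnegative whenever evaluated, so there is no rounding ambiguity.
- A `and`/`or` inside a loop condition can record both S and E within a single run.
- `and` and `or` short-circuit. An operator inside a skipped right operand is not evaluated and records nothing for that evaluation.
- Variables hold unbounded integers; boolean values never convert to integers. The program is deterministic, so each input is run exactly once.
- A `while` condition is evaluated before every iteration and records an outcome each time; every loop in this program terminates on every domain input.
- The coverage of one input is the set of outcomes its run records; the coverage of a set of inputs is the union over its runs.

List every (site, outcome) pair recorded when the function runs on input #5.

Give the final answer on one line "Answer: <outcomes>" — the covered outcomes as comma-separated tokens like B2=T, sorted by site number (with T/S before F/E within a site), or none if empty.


Simulating input #5 (b=1, q=7, z=0) step by step:
  B2->E, B1->T, B2->E, B1->T, B2->E, B1->T, B2->S, B1->F, B4->E, B3->T
  B4->E, B3->T, B4->E, B3->T, B4->E, B3->T, B4->S, B3->F
deduplicating events, the covered set is: B1=T, B1=F, B2=S, B2=E, B3=T, B3=F, B4=S, B4=E
Answer: B1=T, B1=F, B2=S, B2=E, B3=T, B3=F, B4=S, B4=E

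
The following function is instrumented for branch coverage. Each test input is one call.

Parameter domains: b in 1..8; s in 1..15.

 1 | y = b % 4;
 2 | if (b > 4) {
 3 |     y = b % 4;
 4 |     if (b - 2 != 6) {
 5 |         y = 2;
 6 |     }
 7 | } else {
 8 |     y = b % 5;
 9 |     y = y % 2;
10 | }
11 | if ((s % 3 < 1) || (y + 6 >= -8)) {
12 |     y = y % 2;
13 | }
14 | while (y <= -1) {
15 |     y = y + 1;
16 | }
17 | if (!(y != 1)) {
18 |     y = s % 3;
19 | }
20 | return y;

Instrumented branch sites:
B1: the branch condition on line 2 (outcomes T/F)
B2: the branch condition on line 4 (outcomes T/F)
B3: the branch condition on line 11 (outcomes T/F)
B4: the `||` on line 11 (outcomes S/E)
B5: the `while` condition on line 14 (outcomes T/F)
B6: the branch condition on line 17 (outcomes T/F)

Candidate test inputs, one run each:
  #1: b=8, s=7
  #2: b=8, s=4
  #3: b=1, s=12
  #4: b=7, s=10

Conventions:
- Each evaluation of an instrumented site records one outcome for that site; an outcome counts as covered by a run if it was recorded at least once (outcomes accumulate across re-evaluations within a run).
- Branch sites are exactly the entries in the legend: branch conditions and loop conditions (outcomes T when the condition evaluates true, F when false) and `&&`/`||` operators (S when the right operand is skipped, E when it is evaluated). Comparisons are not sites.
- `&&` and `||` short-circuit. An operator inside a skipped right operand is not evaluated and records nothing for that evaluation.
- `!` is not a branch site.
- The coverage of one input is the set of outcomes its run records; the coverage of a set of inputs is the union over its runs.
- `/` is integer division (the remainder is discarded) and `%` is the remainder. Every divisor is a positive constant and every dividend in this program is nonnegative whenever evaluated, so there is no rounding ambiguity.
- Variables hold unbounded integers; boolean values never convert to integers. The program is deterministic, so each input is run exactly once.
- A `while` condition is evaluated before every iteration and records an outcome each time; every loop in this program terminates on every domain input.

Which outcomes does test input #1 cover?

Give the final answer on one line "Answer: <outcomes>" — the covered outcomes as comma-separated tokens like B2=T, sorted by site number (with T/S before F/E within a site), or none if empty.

Simulating input #1 (b=8, s=7) step by step:
  B1->T, B2->F, B4->E, B3->T, B5->F, B6->F
collecting distinct outcomes: B1=T, B2=F, B3=T, B4=E, B5=F, B6=F

Answer: B1=T, B2=F, B3=T, B4=E, B5=F, B6=F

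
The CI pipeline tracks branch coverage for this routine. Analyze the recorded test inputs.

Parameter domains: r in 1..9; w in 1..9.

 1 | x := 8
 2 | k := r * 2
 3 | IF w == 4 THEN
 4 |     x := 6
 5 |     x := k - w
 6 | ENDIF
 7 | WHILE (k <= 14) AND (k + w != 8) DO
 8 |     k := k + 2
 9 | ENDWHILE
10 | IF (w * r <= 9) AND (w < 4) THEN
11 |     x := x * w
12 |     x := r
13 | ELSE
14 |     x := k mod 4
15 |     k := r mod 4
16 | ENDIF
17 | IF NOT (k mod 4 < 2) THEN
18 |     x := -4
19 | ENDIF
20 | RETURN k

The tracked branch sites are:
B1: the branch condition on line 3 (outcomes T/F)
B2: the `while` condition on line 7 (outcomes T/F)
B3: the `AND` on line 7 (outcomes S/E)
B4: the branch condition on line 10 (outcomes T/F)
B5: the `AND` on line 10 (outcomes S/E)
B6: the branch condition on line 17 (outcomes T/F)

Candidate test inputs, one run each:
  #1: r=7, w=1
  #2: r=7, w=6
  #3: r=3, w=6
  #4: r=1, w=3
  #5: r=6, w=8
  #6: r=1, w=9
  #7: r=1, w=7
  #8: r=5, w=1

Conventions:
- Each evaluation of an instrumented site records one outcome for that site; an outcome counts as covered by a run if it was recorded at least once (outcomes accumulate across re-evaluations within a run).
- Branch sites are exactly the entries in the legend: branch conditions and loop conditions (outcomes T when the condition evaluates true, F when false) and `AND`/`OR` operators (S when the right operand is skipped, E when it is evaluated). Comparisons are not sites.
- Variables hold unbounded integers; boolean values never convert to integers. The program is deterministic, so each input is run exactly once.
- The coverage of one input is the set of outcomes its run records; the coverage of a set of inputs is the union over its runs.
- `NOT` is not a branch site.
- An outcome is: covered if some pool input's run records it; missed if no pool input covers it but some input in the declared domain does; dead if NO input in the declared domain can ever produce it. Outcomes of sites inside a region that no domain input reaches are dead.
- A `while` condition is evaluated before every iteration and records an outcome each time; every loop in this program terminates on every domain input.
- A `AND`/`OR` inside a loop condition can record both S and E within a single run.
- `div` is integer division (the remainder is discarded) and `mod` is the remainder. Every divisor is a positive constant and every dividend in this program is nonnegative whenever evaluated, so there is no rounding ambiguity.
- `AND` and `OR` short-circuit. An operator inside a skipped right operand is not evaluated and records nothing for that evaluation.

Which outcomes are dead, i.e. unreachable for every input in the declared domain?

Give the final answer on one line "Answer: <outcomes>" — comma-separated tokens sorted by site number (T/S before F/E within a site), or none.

exhaustive pass over the 81-input domain:
  reachable outcomes have witnesses, e.g. B1=T (e.g. r=1, w=4), B1=F (e.g. r=1, w=1), B2=T (e.g. r=1, w=1), B2=F (e.g. r=1, w=1)

Answer: none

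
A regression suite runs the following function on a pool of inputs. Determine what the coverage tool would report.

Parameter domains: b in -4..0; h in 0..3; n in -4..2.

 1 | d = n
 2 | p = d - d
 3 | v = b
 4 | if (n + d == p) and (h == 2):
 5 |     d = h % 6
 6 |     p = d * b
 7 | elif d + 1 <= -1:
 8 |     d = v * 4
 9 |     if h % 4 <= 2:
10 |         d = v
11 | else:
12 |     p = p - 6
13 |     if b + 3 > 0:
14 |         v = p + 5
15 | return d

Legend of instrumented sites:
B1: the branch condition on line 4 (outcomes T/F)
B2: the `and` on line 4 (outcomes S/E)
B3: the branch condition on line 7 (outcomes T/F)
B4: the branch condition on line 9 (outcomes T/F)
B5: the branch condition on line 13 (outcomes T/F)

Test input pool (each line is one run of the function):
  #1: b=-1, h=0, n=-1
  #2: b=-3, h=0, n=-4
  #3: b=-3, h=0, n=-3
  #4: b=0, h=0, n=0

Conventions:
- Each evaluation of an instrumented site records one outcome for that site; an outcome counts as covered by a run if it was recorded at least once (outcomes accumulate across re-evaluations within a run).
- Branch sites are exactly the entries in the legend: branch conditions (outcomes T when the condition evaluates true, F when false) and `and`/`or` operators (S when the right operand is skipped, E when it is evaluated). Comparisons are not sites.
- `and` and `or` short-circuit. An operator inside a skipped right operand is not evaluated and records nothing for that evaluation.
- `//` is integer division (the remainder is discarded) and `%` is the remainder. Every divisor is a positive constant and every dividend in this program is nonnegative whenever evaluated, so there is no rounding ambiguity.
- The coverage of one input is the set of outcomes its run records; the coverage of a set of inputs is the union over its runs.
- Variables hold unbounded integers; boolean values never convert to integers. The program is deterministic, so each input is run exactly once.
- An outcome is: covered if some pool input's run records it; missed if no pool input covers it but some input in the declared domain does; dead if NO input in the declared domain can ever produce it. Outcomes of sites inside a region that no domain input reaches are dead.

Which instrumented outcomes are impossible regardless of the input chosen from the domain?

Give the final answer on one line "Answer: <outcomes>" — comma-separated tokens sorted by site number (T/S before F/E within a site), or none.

checking every outcome against all 140 domain inputs:
  reachable outcomes have witnesses, e.g. B1=T (e.g. b=-4, h=2, n=0), B1=F (e.g. b=-4, h=0, n=-4), B2=S (e.g. b=-4, h=0, n=-4), B2=E (e.g. b=-4, h=0, n=0)

Answer: none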